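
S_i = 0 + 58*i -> [0, 58, 116, 174, 232]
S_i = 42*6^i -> [42, 252, 1512, 9072, 54432]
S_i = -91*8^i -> [-91, -728, -5824, -46592, -372736]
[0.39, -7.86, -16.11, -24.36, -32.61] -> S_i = 0.39 + -8.25*i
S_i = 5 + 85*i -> [5, 90, 175, 260, 345]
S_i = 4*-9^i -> [4, -36, 324, -2916, 26244]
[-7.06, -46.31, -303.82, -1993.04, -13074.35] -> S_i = -7.06*6.56^i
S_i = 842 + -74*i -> [842, 768, 694, 620, 546]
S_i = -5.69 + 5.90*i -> [-5.69, 0.21, 6.11, 12.01, 17.91]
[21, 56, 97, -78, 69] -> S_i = Random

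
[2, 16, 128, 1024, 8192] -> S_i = 2*8^i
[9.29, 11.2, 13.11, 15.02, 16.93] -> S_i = 9.29 + 1.91*i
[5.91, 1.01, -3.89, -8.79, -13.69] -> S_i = 5.91 + -4.90*i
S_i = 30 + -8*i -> [30, 22, 14, 6, -2]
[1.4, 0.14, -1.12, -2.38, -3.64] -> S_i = 1.40 + -1.26*i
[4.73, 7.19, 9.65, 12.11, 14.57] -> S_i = 4.73 + 2.46*i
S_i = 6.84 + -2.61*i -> [6.84, 4.23, 1.62, -0.99, -3.6]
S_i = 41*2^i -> [41, 82, 164, 328, 656]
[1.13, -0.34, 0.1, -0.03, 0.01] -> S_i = 1.13*(-0.30)^i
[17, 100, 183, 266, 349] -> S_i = 17 + 83*i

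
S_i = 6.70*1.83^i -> [6.7, 12.26, 22.44, 41.06, 75.14]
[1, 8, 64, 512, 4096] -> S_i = 1*8^i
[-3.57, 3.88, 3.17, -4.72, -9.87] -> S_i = Random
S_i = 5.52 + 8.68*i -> [5.52, 14.2, 22.88, 31.56, 40.24]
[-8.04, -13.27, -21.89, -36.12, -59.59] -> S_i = -8.04*1.65^i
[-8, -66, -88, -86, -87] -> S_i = Random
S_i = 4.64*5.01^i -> [4.64, 23.25, 116.46, 583.49, 2923.27]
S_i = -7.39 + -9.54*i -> [-7.39, -16.93, -26.47, -36.01, -45.55]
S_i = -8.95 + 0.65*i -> [-8.95, -8.3, -7.65, -7.0, -6.35]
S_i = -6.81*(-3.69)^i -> [-6.81, 25.13, -92.73, 342.16, -1262.56]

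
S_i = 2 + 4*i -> [2, 6, 10, 14, 18]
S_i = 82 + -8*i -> [82, 74, 66, 58, 50]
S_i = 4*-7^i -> [4, -28, 196, -1372, 9604]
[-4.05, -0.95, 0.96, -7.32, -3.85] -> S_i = Random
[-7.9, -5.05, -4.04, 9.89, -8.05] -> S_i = Random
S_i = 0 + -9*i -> [0, -9, -18, -27, -36]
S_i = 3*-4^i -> [3, -12, 48, -192, 768]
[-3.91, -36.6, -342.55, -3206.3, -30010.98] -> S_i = -3.91*9.36^i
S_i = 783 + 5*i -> [783, 788, 793, 798, 803]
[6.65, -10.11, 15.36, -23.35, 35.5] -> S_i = 6.65*(-1.52)^i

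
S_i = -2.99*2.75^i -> [-2.99, -8.22, -22.61, -62.18, -171.0]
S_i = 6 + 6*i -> [6, 12, 18, 24, 30]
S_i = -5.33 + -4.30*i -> [-5.33, -9.63, -13.93, -18.23, -22.53]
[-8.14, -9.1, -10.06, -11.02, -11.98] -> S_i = -8.14 + -0.96*i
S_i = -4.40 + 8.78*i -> [-4.4, 4.38, 13.16, 21.94, 30.72]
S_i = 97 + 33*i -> [97, 130, 163, 196, 229]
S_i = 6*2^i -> [6, 12, 24, 48, 96]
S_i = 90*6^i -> [90, 540, 3240, 19440, 116640]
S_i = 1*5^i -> [1, 5, 25, 125, 625]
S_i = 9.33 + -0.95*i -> [9.33, 8.38, 7.43, 6.48, 5.53]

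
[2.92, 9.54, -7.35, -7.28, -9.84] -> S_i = Random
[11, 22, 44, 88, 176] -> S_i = 11*2^i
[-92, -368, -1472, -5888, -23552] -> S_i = -92*4^i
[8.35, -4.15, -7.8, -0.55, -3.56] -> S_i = Random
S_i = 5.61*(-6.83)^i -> [5.61, -38.32, 261.7, -1787.41, 12208.03]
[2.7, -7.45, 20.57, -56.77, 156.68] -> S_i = 2.70*(-2.76)^i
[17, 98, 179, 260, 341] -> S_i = 17 + 81*i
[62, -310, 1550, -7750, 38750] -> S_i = 62*-5^i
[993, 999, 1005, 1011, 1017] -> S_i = 993 + 6*i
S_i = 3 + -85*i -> [3, -82, -167, -252, -337]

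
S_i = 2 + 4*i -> [2, 6, 10, 14, 18]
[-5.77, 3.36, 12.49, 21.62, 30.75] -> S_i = -5.77 + 9.13*i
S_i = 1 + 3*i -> [1, 4, 7, 10, 13]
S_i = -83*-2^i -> [-83, 166, -332, 664, -1328]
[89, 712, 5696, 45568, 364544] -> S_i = 89*8^i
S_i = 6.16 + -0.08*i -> [6.16, 6.08, 6.0, 5.92, 5.84]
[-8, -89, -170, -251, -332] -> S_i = -8 + -81*i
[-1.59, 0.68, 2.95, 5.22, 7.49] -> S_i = -1.59 + 2.27*i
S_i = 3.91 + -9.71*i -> [3.91, -5.8, -15.51, -25.22, -34.93]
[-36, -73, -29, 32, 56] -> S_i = Random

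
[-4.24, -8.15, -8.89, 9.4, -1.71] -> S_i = Random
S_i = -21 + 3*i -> [-21, -18, -15, -12, -9]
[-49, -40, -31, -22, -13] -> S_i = -49 + 9*i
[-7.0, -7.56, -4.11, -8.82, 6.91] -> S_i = Random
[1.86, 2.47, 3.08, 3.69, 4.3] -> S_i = 1.86 + 0.61*i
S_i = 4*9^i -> [4, 36, 324, 2916, 26244]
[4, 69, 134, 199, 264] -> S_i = 4 + 65*i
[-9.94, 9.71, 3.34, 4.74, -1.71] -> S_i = Random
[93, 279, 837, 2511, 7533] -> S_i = 93*3^i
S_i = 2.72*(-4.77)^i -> [2.72, -12.97, 61.89, -295.21, 1408.13]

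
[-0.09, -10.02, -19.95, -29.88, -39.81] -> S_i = -0.09 + -9.93*i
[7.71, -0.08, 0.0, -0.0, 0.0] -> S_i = 7.71*(-0.01)^i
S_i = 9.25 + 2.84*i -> [9.25, 12.09, 14.93, 17.77, 20.61]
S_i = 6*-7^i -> [6, -42, 294, -2058, 14406]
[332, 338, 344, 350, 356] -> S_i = 332 + 6*i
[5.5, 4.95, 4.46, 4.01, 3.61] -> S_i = 5.50*0.90^i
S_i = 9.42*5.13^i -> [9.42, 48.32, 247.91, 1271.75, 6524.1]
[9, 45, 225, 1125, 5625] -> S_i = 9*5^i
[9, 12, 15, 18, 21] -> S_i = 9 + 3*i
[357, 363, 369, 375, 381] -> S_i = 357 + 6*i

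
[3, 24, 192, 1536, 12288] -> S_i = 3*8^i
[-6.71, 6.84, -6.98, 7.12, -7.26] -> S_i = -6.71*(-1.02)^i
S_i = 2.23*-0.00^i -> [2.23, -0.0, 0.0, -0.0, 0.0]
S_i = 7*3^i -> [7, 21, 63, 189, 567]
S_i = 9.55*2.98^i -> [9.55, 28.46, 84.81, 252.73, 753.13]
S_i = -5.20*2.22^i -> [-5.2, -11.54, -25.63, -56.89, -126.3]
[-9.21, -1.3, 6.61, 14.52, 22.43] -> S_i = -9.21 + 7.91*i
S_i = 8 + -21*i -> [8, -13, -34, -55, -76]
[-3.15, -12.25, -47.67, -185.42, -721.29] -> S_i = -3.15*3.89^i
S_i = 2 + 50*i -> [2, 52, 102, 152, 202]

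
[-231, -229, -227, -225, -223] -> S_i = -231 + 2*i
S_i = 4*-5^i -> [4, -20, 100, -500, 2500]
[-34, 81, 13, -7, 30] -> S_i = Random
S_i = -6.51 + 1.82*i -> [-6.51, -4.69, -2.87, -1.05, 0.77]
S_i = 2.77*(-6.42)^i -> [2.77, -17.78, 114.17, -732.97, 4705.65]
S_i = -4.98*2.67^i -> [-4.98, -13.3, -35.5, -94.79, -253.09]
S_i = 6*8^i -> [6, 48, 384, 3072, 24576]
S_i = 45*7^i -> [45, 315, 2205, 15435, 108045]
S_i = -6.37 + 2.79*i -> [-6.37, -3.58, -0.79, 2.0, 4.79]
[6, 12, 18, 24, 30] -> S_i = 6 + 6*i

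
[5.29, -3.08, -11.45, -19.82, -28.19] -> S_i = 5.29 + -8.37*i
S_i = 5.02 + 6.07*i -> [5.02, 11.09, 17.16, 23.23, 29.3]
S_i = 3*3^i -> [3, 9, 27, 81, 243]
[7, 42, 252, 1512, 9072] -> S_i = 7*6^i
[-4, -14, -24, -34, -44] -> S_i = -4 + -10*i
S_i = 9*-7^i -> [9, -63, 441, -3087, 21609]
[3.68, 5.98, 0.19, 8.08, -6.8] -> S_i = Random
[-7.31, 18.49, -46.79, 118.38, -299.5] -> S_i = -7.31*(-2.53)^i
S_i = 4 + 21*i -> [4, 25, 46, 67, 88]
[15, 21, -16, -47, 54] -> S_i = Random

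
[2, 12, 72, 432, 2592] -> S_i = 2*6^i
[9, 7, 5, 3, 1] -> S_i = 9 + -2*i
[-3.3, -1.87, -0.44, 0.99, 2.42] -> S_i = -3.30 + 1.43*i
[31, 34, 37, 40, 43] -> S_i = 31 + 3*i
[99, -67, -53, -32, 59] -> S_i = Random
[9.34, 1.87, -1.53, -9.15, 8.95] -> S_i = Random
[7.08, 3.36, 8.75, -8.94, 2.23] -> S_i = Random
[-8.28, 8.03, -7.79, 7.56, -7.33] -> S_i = -8.28*(-0.97)^i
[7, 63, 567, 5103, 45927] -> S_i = 7*9^i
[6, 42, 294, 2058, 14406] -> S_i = 6*7^i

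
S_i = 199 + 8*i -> [199, 207, 215, 223, 231]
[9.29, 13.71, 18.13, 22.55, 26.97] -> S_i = 9.29 + 4.42*i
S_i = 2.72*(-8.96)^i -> [2.72, -24.37, 218.37, -1956.56, 17530.77]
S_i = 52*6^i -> [52, 312, 1872, 11232, 67392]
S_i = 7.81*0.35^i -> [7.81, 2.73, 0.96, 0.33, 0.12]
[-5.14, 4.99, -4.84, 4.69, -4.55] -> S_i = -5.14*(-0.97)^i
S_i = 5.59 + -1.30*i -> [5.59, 4.29, 2.99, 1.69, 0.39]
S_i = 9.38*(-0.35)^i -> [9.38, -3.28, 1.15, -0.4, 0.14]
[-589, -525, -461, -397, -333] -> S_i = -589 + 64*i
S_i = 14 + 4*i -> [14, 18, 22, 26, 30]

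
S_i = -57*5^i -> [-57, -285, -1425, -7125, -35625]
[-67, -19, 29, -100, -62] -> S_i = Random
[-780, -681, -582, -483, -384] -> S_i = -780 + 99*i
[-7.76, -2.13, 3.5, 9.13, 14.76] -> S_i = -7.76 + 5.63*i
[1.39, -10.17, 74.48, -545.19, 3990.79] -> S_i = 1.39*(-7.32)^i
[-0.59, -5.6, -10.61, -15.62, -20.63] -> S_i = -0.59 + -5.01*i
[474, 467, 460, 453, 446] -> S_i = 474 + -7*i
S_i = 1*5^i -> [1, 5, 25, 125, 625]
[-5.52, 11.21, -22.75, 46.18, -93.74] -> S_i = -5.52*(-2.03)^i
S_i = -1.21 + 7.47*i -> [-1.21, 6.26, 13.73, 21.2, 28.67]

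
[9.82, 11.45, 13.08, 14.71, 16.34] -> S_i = 9.82 + 1.63*i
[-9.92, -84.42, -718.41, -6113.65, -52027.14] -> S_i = -9.92*8.51^i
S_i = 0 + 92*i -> [0, 92, 184, 276, 368]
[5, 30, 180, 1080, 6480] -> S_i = 5*6^i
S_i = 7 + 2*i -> [7, 9, 11, 13, 15]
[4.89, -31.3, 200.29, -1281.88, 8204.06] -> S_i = 4.89*(-6.40)^i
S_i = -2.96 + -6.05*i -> [-2.96, -9.01, -15.06, -21.11, -27.16]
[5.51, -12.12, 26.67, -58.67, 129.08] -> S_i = 5.51*(-2.20)^i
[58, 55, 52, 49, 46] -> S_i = 58 + -3*i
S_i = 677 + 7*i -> [677, 684, 691, 698, 705]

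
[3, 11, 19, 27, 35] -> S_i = 3 + 8*i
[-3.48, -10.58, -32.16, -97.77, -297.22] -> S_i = -3.48*3.04^i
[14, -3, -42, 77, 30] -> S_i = Random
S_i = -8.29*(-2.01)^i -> [-8.29, 16.66, -33.49, 67.32, -135.31]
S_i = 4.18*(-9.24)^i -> [4.18, -38.62, 356.88, -3297.56, 30469.42]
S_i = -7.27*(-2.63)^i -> [-7.27, 19.12, -50.29, 132.25, -347.82]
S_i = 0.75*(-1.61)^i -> [0.75, -1.21, 1.94, -3.13, 5.04]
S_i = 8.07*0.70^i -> [8.07, 5.65, 3.95, 2.77, 1.94]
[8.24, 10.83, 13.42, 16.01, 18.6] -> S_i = 8.24 + 2.59*i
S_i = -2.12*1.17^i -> [-2.12, -2.48, -2.9, -3.4, -3.97]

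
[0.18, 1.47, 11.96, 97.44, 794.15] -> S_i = 0.18*8.15^i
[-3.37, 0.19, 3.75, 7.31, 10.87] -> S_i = -3.37 + 3.56*i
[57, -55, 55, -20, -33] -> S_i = Random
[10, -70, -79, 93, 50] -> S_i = Random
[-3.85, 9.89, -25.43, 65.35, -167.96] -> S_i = -3.85*(-2.57)^i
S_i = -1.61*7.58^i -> [-1.61, -12.2, -92.5, -701.19, -5314.99]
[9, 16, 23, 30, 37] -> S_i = 9 + 7*i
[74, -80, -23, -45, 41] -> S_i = Random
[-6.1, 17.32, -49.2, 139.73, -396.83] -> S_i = -6.10*(-2.84)^i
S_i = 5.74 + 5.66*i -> [5.74, 11.4, 17.06, 22.72, 28.38]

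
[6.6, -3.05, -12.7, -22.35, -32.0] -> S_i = 6.60 + -9.65*i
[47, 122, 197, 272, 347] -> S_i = 47 + 75*i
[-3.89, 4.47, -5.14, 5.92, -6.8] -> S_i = -3.89*(-1.15)^i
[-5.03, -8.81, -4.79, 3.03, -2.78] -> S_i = Random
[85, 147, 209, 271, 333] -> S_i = 85 + 62*i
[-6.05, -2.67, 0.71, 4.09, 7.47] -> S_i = -6.05 + 3.38*i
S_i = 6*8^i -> [6, 48, 384, 3072, 24576]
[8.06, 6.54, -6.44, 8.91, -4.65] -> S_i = Random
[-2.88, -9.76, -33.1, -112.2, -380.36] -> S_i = -2.88*3.39^i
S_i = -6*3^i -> [-6, -18, -54, -162, -486]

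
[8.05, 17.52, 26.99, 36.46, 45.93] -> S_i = 8.05 + 9.47*i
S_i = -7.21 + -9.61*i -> [-7.21, -16.82, -26.43, -36.04, -45.65]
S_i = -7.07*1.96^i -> [-7.07, -13.86, -27.16, -53.23, -104.34]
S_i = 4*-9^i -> [4, -36, 324, -2916, 26244]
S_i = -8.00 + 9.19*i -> [-8.0, 1.19, 10.38, 19.57, 28.76]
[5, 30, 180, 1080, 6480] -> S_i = 5*6^i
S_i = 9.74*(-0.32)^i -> [9.74, -3.12, 1.0, -0.32, 0.1]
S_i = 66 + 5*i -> [66, 71, 76, 81, 86]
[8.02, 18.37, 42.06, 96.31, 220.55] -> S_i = 8.02*2.29^i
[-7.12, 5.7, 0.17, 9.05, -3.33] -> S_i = Random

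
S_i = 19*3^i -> [19, 57, 171, 513, 1539]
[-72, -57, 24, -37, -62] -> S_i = Random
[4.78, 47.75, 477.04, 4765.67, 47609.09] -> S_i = 4.78*9.99^i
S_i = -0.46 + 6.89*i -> [-0.46, 6.43, 13.32, 20.21, 27.1]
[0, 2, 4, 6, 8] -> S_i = 0 + 2*i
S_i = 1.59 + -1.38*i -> [1.59, 0.21, -1.17, -2.55, -3.93]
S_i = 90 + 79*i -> [90, 169, 248, 327, 406]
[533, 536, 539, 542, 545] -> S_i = 533 + 3*i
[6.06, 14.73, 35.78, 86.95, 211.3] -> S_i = 6.06*2.43^i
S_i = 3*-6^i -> [3, -18, 108, -648, 3888]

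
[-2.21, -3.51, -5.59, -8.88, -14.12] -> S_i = -2.21*1.59^i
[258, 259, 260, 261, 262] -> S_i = 258 + 1*i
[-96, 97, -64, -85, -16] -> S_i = Random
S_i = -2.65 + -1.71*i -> [-2.65, -4.36, -6.07, -7.78, -9.49]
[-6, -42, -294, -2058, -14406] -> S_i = -6*7^i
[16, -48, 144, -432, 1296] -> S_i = 16*-3^i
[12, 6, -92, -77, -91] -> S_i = Random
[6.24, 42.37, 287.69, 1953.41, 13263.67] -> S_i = 6.24*6.79^i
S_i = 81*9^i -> [81, 729, 6561, 59049, 531441]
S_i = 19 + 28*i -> [19, 47, 75, 103, 131]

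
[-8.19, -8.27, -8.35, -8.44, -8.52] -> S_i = -8.19*1.01^i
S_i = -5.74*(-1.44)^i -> [-5.74, 8.27, -11.9, 17.14, -24.68]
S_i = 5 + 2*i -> [5, 7, 9, 11, 13]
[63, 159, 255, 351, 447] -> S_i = 63 + 96*i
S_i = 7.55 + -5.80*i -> [7.55, 1.75, -4.05, -9.85, -15.65]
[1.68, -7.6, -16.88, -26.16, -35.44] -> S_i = 1.68 + -9.28*i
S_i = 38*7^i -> [38, 266, 1862, 13034, 91238]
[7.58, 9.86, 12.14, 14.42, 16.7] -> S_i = 7.58 + 2.28*i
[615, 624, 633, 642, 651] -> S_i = 615 + 9*i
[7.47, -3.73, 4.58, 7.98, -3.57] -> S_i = Random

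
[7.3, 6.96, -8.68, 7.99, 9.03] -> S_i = Random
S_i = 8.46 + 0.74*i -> [8.46, 9.2, 9.94, 10.68, 11.42]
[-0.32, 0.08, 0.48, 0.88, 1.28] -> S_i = -0.32 + 0.40*i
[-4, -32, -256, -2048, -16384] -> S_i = -4*8^i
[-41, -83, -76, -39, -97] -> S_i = Random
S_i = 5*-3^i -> [5, -15, 45, -135, 405]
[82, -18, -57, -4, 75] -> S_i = Random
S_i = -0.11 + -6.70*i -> [-0.11, -6.81, -13.51, -20.21, -26.91]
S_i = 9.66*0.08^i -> [9.66, 0.77, 0.06, 0.0, 0.0]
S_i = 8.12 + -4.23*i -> [8.12, 3.89, -0.34, -4.57, -8.8]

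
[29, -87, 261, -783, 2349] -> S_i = 29*-3^i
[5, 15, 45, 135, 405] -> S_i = 5*3^i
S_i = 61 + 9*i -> [61, 70, 79, 88, 97]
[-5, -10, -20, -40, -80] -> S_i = -5*2^i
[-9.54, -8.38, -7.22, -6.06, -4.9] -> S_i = -9.54 + 1.16*i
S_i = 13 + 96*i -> [13, 109, 205, 301, 397]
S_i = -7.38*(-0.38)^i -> [-7.38, 2.8, -1.07, 0.4, -0.15]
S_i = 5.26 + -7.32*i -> [5.26, -2.06, -9.38, -16.7, -24.02]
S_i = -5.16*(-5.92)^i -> [-5.16, 30.55, -180.84, 1070.57, -6337.77]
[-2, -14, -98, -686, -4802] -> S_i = -2*7^i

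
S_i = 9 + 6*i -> [9, 15, 21, 27, 33]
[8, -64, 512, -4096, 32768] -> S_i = 8*-8^i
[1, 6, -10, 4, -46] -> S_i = Random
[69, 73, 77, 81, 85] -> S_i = 69 + 4*i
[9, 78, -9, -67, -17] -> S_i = Random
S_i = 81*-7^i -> [81, -567, 3969, -27783, 194481]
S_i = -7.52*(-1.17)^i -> [-7.52, 8.8, -10.29, 12.04, -14.09]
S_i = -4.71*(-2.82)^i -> [-4.71, 13.28, -37.46, 105.63, -297.86]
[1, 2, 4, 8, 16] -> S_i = 1*2^i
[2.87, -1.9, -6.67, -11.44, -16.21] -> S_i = 2.87 + -4.77*i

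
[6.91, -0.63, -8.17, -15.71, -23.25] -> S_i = 6.91 + -7.54*i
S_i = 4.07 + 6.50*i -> [4.07, 10.57, 17.07, 23.57, 30.07]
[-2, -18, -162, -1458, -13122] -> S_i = -2*9^i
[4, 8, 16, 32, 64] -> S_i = 4*2^i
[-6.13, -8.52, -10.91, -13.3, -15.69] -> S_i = -6.13 + -2.39*i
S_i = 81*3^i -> [81, 243, 729, 2187, 6561]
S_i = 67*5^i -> [67, 335, 1675, 8375, 41875]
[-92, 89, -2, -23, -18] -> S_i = Random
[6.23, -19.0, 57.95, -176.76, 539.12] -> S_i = 6.23*(-3.05)^i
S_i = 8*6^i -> [8, 48, 288, 1728, 10368]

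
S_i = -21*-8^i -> [-21, 168, -1344, 10752, -86016]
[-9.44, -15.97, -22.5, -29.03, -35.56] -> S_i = -9.44 + -6.53*i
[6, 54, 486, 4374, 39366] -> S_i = 6*9^i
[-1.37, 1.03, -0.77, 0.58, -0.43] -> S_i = -1.37*(-0.75)^i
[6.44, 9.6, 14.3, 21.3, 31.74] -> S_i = 6.44*1.49^i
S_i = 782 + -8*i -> [782, 774, 766, 758, 750]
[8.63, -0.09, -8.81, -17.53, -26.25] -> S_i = 8.63 + -8.72*i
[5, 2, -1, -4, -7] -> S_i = 5 + -3*i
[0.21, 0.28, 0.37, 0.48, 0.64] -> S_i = 0.21*1.32^i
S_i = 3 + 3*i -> [3, 6, 9, 12, 15]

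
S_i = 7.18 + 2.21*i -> [7.18, 9.39, 11.6, 13.81, 16.02]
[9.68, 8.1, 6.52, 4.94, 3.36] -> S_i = 9.68 + -1.58*i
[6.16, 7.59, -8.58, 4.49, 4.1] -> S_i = Random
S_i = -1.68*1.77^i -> [-1.68, -2.97, -5.26, -9.32, -16.49]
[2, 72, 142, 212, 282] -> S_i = 2 + 70*i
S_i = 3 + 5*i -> [3, 8, 13, 18, 23]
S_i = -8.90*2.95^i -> [-8.9, -26.26, -77.45, -228.48, -674.03]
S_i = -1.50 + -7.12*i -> [-1.5, -8.62, -15.74, -22.86, -29.98]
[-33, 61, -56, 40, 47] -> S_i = Random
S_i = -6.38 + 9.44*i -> [-6.38, 3.06, 12.5, 21.94, 31.38]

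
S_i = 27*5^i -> [27, 135, 675, 3375, 16875]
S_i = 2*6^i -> [2, 12, 72, 432, 2592]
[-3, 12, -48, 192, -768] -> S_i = -3*-4^i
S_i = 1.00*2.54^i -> [1.0, 2.54, 6.45, 16.39, 41.62]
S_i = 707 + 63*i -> [707, 770, 833, 896, 959]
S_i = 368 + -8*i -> [368, 360, 352, 344, 336]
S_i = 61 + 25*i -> [61, 86, 111, 136, 161]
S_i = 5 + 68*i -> [5, 73, 141, 209, 277]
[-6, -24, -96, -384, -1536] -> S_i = -6*4^i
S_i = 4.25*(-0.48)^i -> [4.25, -2.04, 0.98, -0.47, 0.23]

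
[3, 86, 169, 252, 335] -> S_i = 3 + 83*i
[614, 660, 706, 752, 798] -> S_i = 614 + 46*i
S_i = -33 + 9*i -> [-33, -24, -15, -6, 3]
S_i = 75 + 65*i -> [75, 140, 205, 270, 335]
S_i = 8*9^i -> [8, 72, 648, 5832, 52488]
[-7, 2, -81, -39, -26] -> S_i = Random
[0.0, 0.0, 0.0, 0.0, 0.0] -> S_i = 0.00*5.36^i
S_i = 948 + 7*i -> [948, 955, 962, 969, 976]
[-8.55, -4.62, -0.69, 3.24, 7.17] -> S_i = -8.55 + 3.93*i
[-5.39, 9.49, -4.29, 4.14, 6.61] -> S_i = Random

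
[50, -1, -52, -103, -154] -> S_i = 50 + -51*i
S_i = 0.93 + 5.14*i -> [0.93, 6.07, 11.21, 16.35, 21.49]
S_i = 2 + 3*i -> [2, 5, 8, 11, 14]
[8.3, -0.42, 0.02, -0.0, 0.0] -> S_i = 8.30*(-0.05)^i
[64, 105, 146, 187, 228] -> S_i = 64 + 41*i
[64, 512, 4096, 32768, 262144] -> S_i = 64*8^i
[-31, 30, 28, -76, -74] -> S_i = Random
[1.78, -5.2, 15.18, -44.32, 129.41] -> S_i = 1.78*(-2.92)^i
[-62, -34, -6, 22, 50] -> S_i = -62 + 28*i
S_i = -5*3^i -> [-5, -15, -45, -135, -405]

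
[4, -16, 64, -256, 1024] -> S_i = 4*-4^i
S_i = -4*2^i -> [-4, -8, -16, -32, -64]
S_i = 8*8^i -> [8, 64, 512, 4096, 32768]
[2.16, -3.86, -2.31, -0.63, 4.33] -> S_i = Random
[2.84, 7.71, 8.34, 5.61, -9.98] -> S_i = Random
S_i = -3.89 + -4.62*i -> [-3.89, -8.51, -13.13, -17.75, -22.37]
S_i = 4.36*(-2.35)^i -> [4.36, -10.25, 24.08, -56.58, 132.97]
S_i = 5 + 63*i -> [5, 68, 131, 194, 257]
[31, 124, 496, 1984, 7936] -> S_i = 31*4^i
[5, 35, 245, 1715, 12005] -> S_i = 5*7^i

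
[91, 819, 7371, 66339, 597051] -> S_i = 91*9^i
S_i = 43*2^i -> [43, 86, 172, 344, 688]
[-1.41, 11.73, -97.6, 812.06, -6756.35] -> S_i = -1.41*(-8.32)^i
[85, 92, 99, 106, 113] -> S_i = 85 + 7*i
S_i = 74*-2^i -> [74, -148, 296, -592, 1184]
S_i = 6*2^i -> [6, 12, 24, 48, 96]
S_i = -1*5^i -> [-1, -5, -25, -125, -625]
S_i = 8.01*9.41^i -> [8.01, 75.37, 709.27, 6674.23, 62804.54]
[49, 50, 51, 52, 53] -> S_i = 49 + 1*i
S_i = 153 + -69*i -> [153, 84, 15, -54, -123]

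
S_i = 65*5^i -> [65, 325, 1625, 8125, 40625]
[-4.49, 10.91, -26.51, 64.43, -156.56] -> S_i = -4.49*(-2.43)^i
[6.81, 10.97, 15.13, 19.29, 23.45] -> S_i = 6.81 + 4.16*i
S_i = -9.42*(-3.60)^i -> [-9.42, 33.91, -122.08, 439.5, -1582.2]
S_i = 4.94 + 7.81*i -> [4.94, 12.75, 20.56, 28.37, 36.18]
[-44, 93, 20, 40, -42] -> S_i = Random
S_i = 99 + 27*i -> [99, 126, 153, 180, 207]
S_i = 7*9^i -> [7, 63, 567, 5103, 45927]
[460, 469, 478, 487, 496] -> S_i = 460 + 9*i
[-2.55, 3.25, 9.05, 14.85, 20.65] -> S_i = -2.55 + 5.80*i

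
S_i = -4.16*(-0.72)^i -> [-4.16, 3.0, -2.16, 1.55, -1.12]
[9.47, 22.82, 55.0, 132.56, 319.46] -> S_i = 9.47*2.41^i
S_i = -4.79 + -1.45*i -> [-4.79, -6.24, -7.69, -9.14, -10.59]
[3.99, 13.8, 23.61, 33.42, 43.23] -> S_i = 3.99 + 9.81*i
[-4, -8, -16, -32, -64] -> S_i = -4*2^i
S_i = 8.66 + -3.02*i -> [8.66, 5.64, 2.62, -0.4, -3.42]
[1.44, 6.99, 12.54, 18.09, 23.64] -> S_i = 1.44 + 5.55*i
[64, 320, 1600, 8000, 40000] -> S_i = 64*5^i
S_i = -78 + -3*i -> [-78, -81, -84, -87, -90]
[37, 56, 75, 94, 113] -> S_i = 37 + 19*i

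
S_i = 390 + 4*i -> [390, 394, 398, 402, 406]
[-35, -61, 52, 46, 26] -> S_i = Random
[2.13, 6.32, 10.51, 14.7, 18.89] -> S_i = 2.13 + 4.19*i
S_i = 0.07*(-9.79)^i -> [0.07, -0.69, 6.71, -65.68, 643.03]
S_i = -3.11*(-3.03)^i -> [-3.11, 9.42, -28.55, 86.51, -262.14]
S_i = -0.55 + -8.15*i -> [-0.55, -8.7, -16.85, -25.0, -33.15]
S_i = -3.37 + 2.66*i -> [-3.37, -0.71, 1.95, 4.61, 7.27]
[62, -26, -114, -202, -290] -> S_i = 62 + -88*i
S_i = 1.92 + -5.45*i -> [1.92, -3.53, -8.98, -14.43, -19.88]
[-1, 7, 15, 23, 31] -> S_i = -1 + 8*i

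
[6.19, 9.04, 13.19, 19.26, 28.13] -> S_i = 6.19*1.46^i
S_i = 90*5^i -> [90, 450, 2250, 11250, 56250]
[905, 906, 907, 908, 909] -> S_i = 905 + 1*i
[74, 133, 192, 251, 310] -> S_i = 74 + 59*i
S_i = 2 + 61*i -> [2, 63, 124, 185, 246]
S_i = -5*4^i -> [-5, -20, -80, -320, -1280]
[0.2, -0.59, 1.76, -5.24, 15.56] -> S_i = 0.20*(-2.97)^i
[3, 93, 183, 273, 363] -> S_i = 3 + 90*i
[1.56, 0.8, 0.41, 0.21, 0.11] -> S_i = 1.56*0.51^i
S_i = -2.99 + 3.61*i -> [-2.99, 0.62, 4.23, 7.84, 11.45]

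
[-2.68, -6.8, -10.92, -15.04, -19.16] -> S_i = -2.68 + -4.12*i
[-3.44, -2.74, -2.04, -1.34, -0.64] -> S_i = -3.44 + 0.70*i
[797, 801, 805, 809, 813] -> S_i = 797 + 4*i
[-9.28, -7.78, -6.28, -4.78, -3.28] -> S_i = -9.28 + 1.50*i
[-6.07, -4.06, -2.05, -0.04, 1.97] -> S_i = -6.07 + 2.01*i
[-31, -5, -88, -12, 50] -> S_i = Random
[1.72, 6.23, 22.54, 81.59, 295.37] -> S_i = 1.72*3.62^i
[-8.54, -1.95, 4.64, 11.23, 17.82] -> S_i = -8.54 + 6.59*i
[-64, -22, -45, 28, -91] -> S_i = Random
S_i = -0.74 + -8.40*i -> [-0.74, -9.14, -17.54, -25.94, -34.34]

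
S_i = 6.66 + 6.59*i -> [6.66, 13.25, 19.84, 26.43, 33.02]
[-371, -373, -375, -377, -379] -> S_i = -371 + -2*i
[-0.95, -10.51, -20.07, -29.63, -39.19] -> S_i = -0.95 + -9.56*i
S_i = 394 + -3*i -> [394, 391, 388, 385, 382]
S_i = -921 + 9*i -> [-921, -912, -903, -894, -885]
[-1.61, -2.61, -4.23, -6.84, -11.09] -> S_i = -1.61*1.62^i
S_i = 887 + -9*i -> [887, 878, 869, 860, 851]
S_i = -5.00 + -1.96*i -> [-5.0, -6.96, -8.92, -10.88, -12.84]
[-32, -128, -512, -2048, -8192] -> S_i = -32*4^i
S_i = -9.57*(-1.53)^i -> [-9.57, 14.64, -22.4, 34.28, -52.44]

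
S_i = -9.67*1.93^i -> [-9.67, -18.66, -36.02, -69.52, -134.17]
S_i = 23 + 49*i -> [23, 72, 121, 170, 219]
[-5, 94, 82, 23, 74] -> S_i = Random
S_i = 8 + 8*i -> [8, 16, 24, 32, 40]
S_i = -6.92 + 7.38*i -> [-6.92, 0.46, 7.84, 15.22, 22.6]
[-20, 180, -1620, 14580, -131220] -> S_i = -20*-9^i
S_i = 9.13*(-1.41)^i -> [9.13, -12.87, 18.15, -25.59, 36.09]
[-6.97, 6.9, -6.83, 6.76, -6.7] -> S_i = -6.97*(-0.99)^i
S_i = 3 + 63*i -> [3, 66, 129, 192, 255]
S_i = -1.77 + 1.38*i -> [-1.77, -0.39, 0.99, 2.37, 3.75]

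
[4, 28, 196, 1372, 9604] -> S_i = 4*7^i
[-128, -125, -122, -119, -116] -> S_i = -128 + 3*i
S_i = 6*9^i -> [6, 54, 486, 4374, 39366]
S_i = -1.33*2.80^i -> [-1.33, -3.72, -10.43, -29.2, -81.75]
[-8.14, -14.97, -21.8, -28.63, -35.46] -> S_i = -8.14 + -6.83*i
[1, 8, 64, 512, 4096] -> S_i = 1*8^i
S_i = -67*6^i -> [-67, -402, -2412, -14472, -86832]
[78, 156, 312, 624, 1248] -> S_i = 78*2^i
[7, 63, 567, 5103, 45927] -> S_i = 7*9^i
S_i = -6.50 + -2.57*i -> [-6.5, -9.07, -11.64, -14.21, -16.78]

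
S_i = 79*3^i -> [79, 237, 711, 2133, 6399]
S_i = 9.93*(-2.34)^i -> [9.93, -23.24, 54.37, -127.23, 297.72]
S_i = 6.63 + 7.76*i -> [6.63, 14.39, 22.15, 29.91, 37.67]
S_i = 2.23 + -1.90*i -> [2.23, 0.33, -1.57, -3.47, -5.37]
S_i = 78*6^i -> [78, 468, 2808, 16848, 101088]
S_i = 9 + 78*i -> [9, 87, 165, 243, 321]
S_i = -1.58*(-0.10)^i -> [-1.58, 0.16, -0.02, 0.0, -0.0]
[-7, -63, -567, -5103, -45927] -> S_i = -7*9^i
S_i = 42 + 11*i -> [42, 53, 64, 75, 86]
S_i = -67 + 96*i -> [-67, 29, 125, 221, 317]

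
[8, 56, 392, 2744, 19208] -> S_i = 8*7^i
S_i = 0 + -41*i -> [0, -41, -82, -123, -164]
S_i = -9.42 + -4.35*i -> [-9.42, -13.77, -18.12, -22.47, -26.82]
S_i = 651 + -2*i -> [651, 649, 647, 645, 643]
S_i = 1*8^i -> [1, 8, 64, 512, 4096]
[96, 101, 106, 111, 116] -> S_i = 96 + 5*i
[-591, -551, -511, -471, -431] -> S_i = -591 + 40*i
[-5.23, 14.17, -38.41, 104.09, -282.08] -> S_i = -5.23*(-2.71)^i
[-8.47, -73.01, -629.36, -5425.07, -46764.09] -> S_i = -8.47*8.62^i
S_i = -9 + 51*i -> [-9, 42, 93, 144, 195]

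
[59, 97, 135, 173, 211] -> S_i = 59 + 38*i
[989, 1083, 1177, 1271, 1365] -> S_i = 989 + 94*i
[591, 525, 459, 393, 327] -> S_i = 591 + -66*i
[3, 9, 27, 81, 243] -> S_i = 3*3^i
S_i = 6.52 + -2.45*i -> [6.52, 4.07, 1.62, -0.83, -3.28]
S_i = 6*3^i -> [6, 18, 54, 162, 486]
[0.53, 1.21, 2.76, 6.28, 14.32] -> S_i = 0.53*2.28^i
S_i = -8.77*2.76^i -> [-8.77, -24.21, -66.81, -184.39, -508.9]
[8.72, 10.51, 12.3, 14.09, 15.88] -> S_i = 8.72 + 1.79*i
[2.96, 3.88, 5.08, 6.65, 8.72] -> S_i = 2.96*1.31^i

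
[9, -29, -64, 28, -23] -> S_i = Random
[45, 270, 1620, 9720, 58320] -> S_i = 45*6^i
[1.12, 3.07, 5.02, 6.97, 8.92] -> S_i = 1.12 + 1.95*i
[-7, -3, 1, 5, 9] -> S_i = -7 + 4*i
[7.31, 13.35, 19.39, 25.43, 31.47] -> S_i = 7.31 + 6.04*i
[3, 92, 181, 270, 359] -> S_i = 3 + 89*i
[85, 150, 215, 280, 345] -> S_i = 85 + 65*i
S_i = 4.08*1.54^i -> [4.08, 6.28, 9.68, 14.9, 22.95]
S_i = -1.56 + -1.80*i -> [-1.56, -3.36, -5.16, -6.96, -8.76]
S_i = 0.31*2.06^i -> [0.31, 0.64, 1.32, 2.71, 5.58]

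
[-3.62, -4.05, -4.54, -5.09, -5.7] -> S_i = -3.62*1.12^i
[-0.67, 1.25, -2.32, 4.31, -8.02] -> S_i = -0.67*(-1.86)^i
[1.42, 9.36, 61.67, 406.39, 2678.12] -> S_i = 1.42*6.59^i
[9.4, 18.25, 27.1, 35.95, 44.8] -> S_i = 9.40 + 8.85*i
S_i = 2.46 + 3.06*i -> [2.46, 5.52, 8.58, 11.64, 14.7]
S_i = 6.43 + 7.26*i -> [6.43, 13.69, 20.95, 28.21, 35.47]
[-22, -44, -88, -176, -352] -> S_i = -22*2^i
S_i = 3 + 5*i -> [3, 8, 13, 18, 23]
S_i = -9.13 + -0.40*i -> [-9.13, -9.53, -9.93, -10.33, -10.73]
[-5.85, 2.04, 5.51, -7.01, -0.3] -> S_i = Random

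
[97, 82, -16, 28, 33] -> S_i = Random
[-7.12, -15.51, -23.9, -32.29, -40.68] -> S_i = -7.12 + -8.39*i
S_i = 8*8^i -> [8, 64, 512, 4096, 32768]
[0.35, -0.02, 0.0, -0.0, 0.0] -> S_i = 0.35*(-0.07)^i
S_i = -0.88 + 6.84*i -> [-0.88, 5.96, 12.8, 19.64, 26.48]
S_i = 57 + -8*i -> [57, 49, 41, 33, 25]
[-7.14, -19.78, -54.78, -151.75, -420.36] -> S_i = -7.14*2.77^i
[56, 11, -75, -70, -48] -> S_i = Random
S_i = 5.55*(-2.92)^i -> [5.55, -16.21, 47.32, -138.18, 403.48]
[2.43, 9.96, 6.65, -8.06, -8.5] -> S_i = Random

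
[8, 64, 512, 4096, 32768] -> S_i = 8*8^i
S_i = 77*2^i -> [77, 154, 308, 616, 1232]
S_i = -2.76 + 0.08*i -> [-2.76, -2.68, -2.6, -2.52, -2.44]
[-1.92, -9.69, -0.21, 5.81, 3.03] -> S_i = Random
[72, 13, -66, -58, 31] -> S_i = Random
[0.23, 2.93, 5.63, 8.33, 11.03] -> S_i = 0.23 + 2.70*i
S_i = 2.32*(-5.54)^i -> [2.32, -12.85, 71.2, -394.47, 2185.38]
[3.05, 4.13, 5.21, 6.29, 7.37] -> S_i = 3.05 + 1.08*i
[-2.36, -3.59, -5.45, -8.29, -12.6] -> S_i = -2.36*1.52^i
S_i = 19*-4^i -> [19, -76, 304, -1216, 4864]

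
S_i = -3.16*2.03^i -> [-3.16, -6.41, -13.02, -26.43, -53.66]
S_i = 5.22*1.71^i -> [5.22, 8.93, 15.26, 26.1, 44.63]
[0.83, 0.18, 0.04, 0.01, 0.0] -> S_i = 0.83*0.22^i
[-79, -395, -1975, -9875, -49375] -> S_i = -79*5^i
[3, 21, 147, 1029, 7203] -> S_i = 3*7^i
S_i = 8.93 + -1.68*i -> [8.93, 7.25, 5.57, 3.89, 2.21]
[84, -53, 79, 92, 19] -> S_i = Random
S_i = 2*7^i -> [2, 14, 98, 686, 4802]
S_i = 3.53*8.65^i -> [3.53, 30.53, 264.12, 2284.67, 19762.37]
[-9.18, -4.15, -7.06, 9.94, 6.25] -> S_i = Random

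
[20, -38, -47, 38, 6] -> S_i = Random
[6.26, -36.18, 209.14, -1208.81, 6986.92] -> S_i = 6.26*(-5.78)^i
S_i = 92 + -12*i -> [92, 80, 68, 56, 44]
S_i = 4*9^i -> [4, 36, 324, 2916, 26244]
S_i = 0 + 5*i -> [0, 5, 10, 15, 20]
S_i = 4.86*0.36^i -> [4.86, 1.75, 0.63, 0.23, 0.08]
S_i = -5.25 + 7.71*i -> [-5.25, 2.46, 10.17, 17.88, 25.59]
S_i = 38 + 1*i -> [38, 39, 40, 41, 42]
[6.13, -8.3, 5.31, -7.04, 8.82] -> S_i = Random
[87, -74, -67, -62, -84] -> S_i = Random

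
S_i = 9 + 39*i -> [9, 48, 87, 126, 165]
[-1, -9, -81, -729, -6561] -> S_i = -1*9^i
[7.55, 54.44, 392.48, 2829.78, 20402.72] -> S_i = 7.55*7.21^i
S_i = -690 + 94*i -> [-690, -596, -502, -408, -314]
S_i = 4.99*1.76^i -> [4.99, 8.78, 15.46, 27.2, 47.88]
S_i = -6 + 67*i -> [-6, 61, 128, 195, 262]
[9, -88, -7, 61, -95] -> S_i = Random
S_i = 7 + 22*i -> [7, 29, 51, 73, 95]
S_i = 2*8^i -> [2, 16, 128, 1024, 8192]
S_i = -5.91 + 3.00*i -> [-5.91, -2.91, 0.09, 3.09, 6.09]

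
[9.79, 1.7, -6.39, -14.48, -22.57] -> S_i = 9.79 + -8.09*i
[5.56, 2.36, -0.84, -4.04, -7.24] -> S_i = 5.56 + -3.20*i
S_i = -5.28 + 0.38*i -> [-5.28, -4.9, -4.52, -4.14, -3.76]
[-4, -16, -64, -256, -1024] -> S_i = -4*4^i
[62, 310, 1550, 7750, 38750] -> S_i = 62*5^i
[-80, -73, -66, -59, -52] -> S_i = -80 + 7*i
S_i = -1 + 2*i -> [-1, 1, 3, 5, 7]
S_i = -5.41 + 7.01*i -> [-5.41, 1.6, 8.61, 15.62, 22.63]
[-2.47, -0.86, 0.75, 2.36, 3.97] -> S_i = -2.47 + 1.61*i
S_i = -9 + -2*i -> [-9, -11, -13, -15, -17]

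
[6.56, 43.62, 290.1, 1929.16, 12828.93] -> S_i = 6.56*6.65^i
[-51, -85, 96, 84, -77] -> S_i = Random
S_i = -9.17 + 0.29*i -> [-9.17, -8.88, -8.59, -8.3, -8.01]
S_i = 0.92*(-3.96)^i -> [0.92, -3.64, 14.43, -57.13, 226.24]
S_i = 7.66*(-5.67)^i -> [7.66, -43.43, 246.26, -1396.3, 7917.01]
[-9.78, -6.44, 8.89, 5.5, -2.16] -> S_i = Random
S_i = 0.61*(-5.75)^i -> [0.61, -3.51, 20.17, -115.97, 666.81]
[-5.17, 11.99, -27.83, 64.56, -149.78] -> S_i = -5.17*(-2.32)^i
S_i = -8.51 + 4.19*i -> [-8.51, -4.32, -0.13, 4.06, 8.25]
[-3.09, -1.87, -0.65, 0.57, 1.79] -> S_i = -3.09 + 1.22*i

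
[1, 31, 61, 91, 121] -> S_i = 1 + 30*i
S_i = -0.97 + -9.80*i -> [-0.97, -10.77, -20.57, -30.37, -40.17]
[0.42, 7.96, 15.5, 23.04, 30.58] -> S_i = 0.42 + 7.54*i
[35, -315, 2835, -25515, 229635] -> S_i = 35*-9^i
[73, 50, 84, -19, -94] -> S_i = Random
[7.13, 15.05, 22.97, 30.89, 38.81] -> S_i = 7.13 + 7.92*i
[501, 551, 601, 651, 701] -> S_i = 501 + 50*i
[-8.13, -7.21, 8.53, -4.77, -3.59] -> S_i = Random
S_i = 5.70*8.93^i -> [5.7, 50.9, 454.55, 4059.1, 36247.72]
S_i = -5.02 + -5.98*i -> [-5.02, -11.0, -16.98, -22.96, -28.94]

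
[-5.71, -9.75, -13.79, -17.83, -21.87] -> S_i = -5.71 + -4.04*i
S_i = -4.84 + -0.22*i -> [-4.84, -5.06, -5.28, -5.5, -5.72]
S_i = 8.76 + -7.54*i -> [8.76, 1.22, -6.32, -13.86, -21.4]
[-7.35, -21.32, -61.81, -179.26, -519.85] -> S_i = -7.35*2.90^i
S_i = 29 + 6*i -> [29, 35, 41, 47, 53]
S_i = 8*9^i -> [8, 72, 648, 5832, 52488]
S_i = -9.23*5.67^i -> [-9.23, -52.33, -296.73, -1682.48, -9539.68]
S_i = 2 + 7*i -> [2, 9, 16, 23, 30]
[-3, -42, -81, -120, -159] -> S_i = -3 + -39*i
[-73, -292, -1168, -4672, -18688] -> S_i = -73*4^i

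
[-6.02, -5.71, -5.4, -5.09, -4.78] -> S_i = -6.02 + 0.31*i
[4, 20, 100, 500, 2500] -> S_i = 4*5^i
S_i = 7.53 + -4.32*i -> [7.53, 3.21, -1.11, -5.43, -9.75]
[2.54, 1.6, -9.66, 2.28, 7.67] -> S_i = Random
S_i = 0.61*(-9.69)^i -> [0.61, -5.91, 57.28, -555.01, 5378.05]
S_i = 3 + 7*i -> [3, 10, 17, 24, 31]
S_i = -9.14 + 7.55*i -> [-9.14, -1.59, 5.96, 13.51, 21.06]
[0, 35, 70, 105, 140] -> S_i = 0 + 35*i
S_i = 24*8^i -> [24, 192, 1536, 12288, 98304]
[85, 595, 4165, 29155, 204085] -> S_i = 85*7^i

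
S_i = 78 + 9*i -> [78, 87, 96, 105, 114]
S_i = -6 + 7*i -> [-6, 1, 8, 15, 22]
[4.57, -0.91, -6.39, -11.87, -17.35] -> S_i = 4.57 + -5.48*i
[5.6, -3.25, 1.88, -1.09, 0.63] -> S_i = 5.60*(-0.58)^i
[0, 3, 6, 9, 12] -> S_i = 0 + 3*i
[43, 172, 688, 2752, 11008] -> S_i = 43*4^i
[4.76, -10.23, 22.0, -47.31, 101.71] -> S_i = 4.76*(-2.15)^i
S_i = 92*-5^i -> [92, -460, 2300, -11500, 57500]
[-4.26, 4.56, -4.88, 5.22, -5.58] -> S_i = -4.26*(-1.07)^i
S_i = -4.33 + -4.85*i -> [-4.33, -9.18, -14.03, -18.88, -23.73]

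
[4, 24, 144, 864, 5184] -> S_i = 4*6^i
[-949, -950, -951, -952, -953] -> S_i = -949 + -1*i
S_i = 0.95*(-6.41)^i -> [0.95, -6.09, 39.03, -250.21, 1603.82]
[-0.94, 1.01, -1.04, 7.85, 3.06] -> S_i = Random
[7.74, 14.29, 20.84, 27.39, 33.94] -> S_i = 7.74 + 6.55*i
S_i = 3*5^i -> [3, 15, 75, 375, 1875]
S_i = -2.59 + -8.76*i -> [-2.59, -11.35, -20.11, -28.87, -37.63]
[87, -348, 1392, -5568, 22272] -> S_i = 87*-4^i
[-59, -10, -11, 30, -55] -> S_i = Random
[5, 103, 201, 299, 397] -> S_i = 5 + 98*i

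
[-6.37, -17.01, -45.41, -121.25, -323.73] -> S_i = -6.37*2.67^i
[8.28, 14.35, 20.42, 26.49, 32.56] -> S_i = 8.28 + 6.07*i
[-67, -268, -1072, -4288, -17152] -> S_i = -67*4^i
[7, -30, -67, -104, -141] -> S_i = 7 + -37*i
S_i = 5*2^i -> [5, 10, 20, 40, 80]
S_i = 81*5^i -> [81, 405, 2025, 10125, 50625]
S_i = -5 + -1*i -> [-5, -6, -7, -8, -9]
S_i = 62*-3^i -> [62, -186, 558, -1674, 5022]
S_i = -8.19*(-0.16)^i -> [-8.19, 1.31, -0.21, 0.03, -0.01]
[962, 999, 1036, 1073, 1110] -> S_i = 962 + 37*i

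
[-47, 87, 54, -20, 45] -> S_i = Random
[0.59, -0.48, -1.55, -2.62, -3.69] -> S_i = 0.59 + -1.07*i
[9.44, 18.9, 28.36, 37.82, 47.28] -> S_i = 9.44 + 9.46*i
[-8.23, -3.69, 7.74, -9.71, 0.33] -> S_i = Random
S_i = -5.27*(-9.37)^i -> [-5.27, 49.38, -462.69, 4335.4, -40622.72]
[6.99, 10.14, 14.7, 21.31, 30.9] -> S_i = 6.99*1.45^i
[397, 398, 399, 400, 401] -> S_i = 397 + 1*i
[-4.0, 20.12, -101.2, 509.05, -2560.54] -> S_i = -4.00*(-5.03)^i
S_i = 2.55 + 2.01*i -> [2.55, 4.56, 6.57, 8.58, 10.59]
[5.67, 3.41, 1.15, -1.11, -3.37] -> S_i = 5.67 + -2.26*i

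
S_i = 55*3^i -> [55, 165, 495, 1485, 4455]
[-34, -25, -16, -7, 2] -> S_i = -34 + 9*i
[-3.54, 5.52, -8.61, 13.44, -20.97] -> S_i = -3.54*(-1.56)^i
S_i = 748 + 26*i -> [748, 774, 800, 826, 852]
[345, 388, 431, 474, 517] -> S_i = 345 + 43*i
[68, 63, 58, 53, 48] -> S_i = 68 + -5*i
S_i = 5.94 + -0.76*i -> [5.94, 5.18, 4.42, 3.66, 2.9]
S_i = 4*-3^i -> [4, -12, 36, -108, 324]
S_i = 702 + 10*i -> [702, 712, 722, 732, 742]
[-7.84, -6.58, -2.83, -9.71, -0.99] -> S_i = Random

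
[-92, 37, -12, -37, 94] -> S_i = Random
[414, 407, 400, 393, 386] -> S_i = 414 + -7*i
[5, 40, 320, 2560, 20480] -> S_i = 5*8^i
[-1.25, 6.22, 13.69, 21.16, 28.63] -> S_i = -1.25 + 7.47*i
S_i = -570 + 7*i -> [-570, -563, -556, -549, -542]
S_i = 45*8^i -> [45, 360, 2880, 23040, 184320]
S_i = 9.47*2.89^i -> [9.47, 27.37, 79.09, 228.58, 660.6]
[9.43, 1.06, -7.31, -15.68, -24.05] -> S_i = 9.43 + -8.37*i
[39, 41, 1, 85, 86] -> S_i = Random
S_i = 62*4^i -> [62, 248, 992, 3968, 15872]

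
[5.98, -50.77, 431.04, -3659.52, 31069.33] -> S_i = 5.98*(-8.49)^i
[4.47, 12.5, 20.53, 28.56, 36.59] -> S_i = 4.47 + 8.03*i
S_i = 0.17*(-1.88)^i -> [0.17, -0.32, 0.6, -1.13, 2.12]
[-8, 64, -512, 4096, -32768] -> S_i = -8*-8^i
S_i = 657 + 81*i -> [657, 738, 819, 900, 981]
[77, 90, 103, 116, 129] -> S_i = 77 + 13*i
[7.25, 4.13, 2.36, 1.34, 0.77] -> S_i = 7.25*0.57^i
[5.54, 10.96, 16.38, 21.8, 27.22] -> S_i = 5.54 + 5.42*i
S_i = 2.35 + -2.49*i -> [2.35, -0.14, -2.63, -5.12, -7.61]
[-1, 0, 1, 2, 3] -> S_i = -1 + 1*i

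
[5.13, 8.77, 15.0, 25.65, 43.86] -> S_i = 5.13*1.71^i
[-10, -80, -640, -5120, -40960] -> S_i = -10*8^i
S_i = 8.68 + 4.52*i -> [8.68, 13.2, 17.72, 22.24, 26.76]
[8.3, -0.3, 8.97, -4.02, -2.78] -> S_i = Random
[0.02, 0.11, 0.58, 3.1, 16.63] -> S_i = 0.02*5.37^i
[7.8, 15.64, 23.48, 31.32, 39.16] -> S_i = 7.80 + 7.84*i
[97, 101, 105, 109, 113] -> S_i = 97 + 4*i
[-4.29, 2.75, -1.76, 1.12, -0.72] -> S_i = -4.29*(-0.64)^i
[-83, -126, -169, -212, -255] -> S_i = -83 + -43*i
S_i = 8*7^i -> [8, 56, 392, 2744, 19208]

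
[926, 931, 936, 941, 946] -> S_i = 926 + 5*i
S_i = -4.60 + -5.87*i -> [-4.6, -10.47, -16.34, -22.21, -28.08]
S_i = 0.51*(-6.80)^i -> [0.51, -3.47, 23.58, -160.36, 1090.45]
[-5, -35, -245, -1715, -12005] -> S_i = -5*7^i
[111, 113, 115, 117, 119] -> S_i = 111 + 2*i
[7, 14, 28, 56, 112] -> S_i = 7*2^i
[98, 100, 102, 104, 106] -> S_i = 98 + 2*i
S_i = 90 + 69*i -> [90, 159, 228, 297, 366]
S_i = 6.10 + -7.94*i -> [6.1, -1.84, -9.78, -17.72, -25.66]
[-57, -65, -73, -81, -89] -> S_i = -57 + -8*i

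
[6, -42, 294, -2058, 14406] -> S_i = 6*-7^i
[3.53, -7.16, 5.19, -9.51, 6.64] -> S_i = Random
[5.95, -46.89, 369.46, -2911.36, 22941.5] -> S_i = 5.95*(-7.88)^i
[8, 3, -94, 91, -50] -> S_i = Random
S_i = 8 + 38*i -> [8, 46, 84, 122, 160]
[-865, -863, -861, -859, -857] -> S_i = -865 + 2*i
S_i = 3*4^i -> [3, 12, 48, 192, 768]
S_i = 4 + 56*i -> [4, 60, 116, 172, 228]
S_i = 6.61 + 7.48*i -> [6.61, 14.09, 21.57, 29.05, 36.53]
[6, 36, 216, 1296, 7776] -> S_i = 6*6^i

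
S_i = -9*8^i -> [-9, -72, -576, -4608, -36864]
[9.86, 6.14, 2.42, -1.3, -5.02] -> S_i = 9.86 + -3.72*i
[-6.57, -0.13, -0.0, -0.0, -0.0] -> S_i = -6.57*0.02^i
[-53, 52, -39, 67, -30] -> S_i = Random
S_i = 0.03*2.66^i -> [0.03, 0.08, 0.21, 0.56, 1.5]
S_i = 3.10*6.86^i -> [3.1, 21.27, 145.88, 1000.77, 6865.28]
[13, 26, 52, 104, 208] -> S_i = 13*2^i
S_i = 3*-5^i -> [3, -15, 75, -375, 1875]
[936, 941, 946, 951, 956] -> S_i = 936 + 5*i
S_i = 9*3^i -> [9, 27, 81, 243, 729]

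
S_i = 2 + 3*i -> [2, 5, 8, 11, 14]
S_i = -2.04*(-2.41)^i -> [-2.04, 4.92, -11.85, 28.55, -68.82]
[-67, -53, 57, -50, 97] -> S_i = Random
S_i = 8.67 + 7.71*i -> [8.67, 16.38, 24.09, 31.8, 39.51]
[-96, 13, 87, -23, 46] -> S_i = Random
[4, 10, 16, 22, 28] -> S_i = 4 + 6*i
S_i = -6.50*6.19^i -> [-6.5, -40.24, -249.05, -1541.65, -9542.8]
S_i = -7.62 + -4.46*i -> [-7.62, -12.08, -16.54, -21.0, -25.46]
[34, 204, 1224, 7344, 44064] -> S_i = 34*6^i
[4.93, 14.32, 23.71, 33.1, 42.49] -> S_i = 4.93 + 9.39*i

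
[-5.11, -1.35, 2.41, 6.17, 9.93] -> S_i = -5.11 + 3.76*i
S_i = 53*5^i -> [53, 265, 1325, 6625, 33125]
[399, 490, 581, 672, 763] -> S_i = 399 + 91*i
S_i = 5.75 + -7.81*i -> [5.75, -2.06, -9.87, -17.68, -25.49]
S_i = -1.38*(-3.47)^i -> [-1.38, 4.79, -16.62, 57.66, -200.08]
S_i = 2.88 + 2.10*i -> [2.88, 4.98, 7.08, 9.18, 11.28]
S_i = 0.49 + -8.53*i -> [0.49, -8.04, -16.57, -25.1, -33.63]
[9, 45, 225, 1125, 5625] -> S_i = 9*5^i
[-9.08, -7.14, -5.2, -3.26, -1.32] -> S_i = -9.08 + 1.94*i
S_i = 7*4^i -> [7, 28, 112, 448, 1792]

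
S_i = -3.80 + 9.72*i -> [-3.8, 5.92, 15.64, 25.36, 35.08]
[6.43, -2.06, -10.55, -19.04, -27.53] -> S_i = 6.43 + -8.49*i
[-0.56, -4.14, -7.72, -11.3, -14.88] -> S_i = -0.56 + -3.58*i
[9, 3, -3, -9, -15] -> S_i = 9 + -6*i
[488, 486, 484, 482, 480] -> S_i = 488 + -2*i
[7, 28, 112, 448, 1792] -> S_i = 7*4^i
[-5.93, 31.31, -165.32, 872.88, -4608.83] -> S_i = -5.93*(-5.28)^i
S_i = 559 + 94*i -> [559, 653, 747, 841, 935]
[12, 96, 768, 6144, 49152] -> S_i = 12*8^i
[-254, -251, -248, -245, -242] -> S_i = -254 + 3*i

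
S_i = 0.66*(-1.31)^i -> [0.66, -0.86, 1.13, -1.48, 1.94]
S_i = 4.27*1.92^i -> [4.27, 8.2, 15.74, 30.22, 58.03]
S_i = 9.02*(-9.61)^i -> [9.02, -86.68, 833.02, -8005.28, 76930.77]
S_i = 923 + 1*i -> [923, 924, 925, 926, 927]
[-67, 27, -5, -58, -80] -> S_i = Random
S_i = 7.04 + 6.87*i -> [7.04, 13.91, 20.78, 27.65, 34.52]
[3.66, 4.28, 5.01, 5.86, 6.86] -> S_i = 3.66*1.17^i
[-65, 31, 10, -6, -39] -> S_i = Random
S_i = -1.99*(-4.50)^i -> [-1.99, 8.96, -40.3, 181.34, -816.02]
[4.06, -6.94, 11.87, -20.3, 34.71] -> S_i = 4.06*(-1.71)^i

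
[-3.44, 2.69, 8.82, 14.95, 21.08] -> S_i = -3.44 + 6.13*i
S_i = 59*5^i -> [59, 295, 1475, 7375, 36875]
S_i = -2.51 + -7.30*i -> [-2.51, -9.81, -17.11, -24.41, -31.71]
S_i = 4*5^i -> [4, 20, 100, 500, 2500]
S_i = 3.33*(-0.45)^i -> [3.33, -1.5, 0.67, -0.3, 0.14]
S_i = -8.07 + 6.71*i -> [-8.07, -1.36, 5.35, 12.06, 18.77]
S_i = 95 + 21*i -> [95, 116, 137, 158, 179]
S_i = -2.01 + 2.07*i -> [-2.01, 0.06, 2.13, 4.2, 6.27]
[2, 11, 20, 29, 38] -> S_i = 2 + 9*i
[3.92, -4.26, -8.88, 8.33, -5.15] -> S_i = Random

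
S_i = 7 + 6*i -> [7, 13, 19, 25, 31]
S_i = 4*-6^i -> [4, -24, 144, -864, 5184]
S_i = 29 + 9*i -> [29, 38, 47, 56, 65]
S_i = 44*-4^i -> [44, -176, 704, -2816, 11264]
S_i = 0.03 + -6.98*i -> [0.03, -6.95, -13.93, -20.91, -27.89]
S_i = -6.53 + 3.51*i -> [-6.53, -3.02, 0.49, 4.0, 7.51]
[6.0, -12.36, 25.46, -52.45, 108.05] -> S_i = 6.00*(-2.06)^i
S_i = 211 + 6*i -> [211, 217, 223, 229, 235]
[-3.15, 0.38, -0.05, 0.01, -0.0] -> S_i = -3.15*(-0.12)^i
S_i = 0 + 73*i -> [0, 73, 146, 219, 292]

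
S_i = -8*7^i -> [-8, -56, -392, -2744, -19208]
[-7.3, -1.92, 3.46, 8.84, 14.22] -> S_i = -7.30 + 5.38*i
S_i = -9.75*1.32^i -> [-9.75, -12.87, -16.99, -22.42, -29.6]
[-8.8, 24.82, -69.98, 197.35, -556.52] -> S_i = -8.80*(-2.82)^i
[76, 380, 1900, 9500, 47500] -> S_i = 76*5^i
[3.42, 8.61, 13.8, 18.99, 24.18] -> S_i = 3.42 + 5.19*i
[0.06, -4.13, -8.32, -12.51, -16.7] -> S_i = 0.06 + -4.19*i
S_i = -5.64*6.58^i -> [-5.64, -37.11, -244.19, -1606.78, -10572.62]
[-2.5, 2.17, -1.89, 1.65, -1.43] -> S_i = -2.50*(-0.87)^i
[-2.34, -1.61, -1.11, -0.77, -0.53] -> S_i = -2.34*0.69^i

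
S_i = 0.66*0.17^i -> [0.66, 0.11, 0.02, 0.0, 0.0]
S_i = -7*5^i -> [-7, -35, -175, -875, -4375]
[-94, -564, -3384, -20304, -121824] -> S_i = -94*6^i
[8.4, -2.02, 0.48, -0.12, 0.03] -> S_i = 8.40*(-0.24)^i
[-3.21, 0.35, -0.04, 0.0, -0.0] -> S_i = -3.21*(-0.11)^i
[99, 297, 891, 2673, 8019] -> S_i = 99*3^i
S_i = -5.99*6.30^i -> [-5.99, -37.74, -237.74, -1497.78, -9436.02]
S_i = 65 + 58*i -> [65, 123, 181, 239, 297]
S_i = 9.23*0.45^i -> [9.23, 4.15, 1.87, 0.84, 0.38]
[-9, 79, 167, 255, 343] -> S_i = -9 + 88*i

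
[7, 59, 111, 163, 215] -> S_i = 7 + 52*i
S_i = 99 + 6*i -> [99, 105, 111, 117, 123]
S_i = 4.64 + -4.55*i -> [4.64, 0.09, -4.46, -9.01, -13.56]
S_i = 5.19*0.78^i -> [5.19, 4.05, 3.16, 2.46, 1.92]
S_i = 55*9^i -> [55, 495, 4455, 40095, 360855]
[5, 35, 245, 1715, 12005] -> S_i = 5*7^i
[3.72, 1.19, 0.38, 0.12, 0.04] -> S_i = 3.72*0.32^i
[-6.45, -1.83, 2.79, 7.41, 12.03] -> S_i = -6.45 + 4.62*i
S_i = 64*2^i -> [64, 128, 256, 512, 1024]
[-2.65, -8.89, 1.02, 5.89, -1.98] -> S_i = Random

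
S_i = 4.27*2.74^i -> [4.27, 11.7, 32.06, 87.84, 240.67]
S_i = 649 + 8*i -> [649, 657, 665, 673, 681]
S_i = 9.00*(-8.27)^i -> [9.0, -74.43, 615.54, -5090.48, 42098.3]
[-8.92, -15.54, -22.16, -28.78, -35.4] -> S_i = -8.92 + -6.62*i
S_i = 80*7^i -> [80, 560, 3920, 27440, 192080]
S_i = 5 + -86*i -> [5, -81, -167, -253, -339]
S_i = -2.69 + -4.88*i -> [-2.69, -7.57, -12.45, -17.33, -22.21]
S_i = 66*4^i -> [66, 264, 1056, 4224, 16896]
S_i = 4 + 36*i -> [4, 40, 76, 112, 148]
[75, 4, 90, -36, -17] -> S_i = Random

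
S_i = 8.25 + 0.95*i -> [8.25, 9.2, 10.15, 11.1, 12.05]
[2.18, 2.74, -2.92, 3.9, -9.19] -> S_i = Random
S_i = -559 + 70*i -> [-559, -489, -419, -349, -279]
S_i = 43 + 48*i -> [43, 91, 139, 187, 235]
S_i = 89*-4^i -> [89, -356, 1424, -5696, 22784]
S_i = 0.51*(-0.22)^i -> [0.51, -0.11, 0.02, -0.01, 0.0]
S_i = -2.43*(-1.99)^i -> [-2.43, 4.84, -9.62, 19.15, -38.11]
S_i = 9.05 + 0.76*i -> [9.05, 9.81, 10.57, 11.33, 12.09]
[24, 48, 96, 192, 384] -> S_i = 24*2^i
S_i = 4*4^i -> [4, 16, 64, 256, 1024]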